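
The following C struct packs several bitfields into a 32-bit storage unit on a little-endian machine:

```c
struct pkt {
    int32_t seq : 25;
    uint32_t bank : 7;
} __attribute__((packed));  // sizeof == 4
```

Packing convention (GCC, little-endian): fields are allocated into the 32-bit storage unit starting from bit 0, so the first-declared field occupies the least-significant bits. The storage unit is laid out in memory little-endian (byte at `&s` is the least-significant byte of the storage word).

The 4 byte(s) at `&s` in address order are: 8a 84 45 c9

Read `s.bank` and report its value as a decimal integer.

[0]=0x8a [1]=0x84 [2]=0x45 [3]=0xc9 (little-endian) → word 0xc945848a
seq [0+:25] = (word>>0) & 0x1ffffff = 21333130
bank [25+:7] = (word>>25) & 0x7f = 100  ←

100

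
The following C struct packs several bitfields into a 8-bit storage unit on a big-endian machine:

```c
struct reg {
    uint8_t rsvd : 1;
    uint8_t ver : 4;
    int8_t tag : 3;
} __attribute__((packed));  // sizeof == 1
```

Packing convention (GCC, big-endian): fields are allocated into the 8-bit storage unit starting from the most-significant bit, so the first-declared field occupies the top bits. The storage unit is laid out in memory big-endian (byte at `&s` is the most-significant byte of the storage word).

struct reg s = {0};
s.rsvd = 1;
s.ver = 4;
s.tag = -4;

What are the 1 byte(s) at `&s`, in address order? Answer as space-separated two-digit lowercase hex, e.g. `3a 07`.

rsvd (1b) val=1 bits=0x1 at bit 7: 0x80
ver (4b) val=4 bits=0x4 at bit 3: 0xa0
tag (3b) val=-4 bits=0x4 at bit 0: 0xa4
word = 0xa4 → big-endian bytes:
  [0]=0xa4

a4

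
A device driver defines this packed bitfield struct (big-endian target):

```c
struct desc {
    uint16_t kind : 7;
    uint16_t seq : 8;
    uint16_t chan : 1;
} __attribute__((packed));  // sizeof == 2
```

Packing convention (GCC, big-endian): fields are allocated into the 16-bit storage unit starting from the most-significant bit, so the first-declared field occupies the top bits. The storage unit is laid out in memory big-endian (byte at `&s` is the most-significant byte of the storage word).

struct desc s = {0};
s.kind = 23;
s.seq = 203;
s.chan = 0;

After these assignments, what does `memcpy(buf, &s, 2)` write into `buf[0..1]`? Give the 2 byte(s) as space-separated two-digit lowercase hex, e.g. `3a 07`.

2f 96

kind:7 = 23 → 0x17 << 9 → word 0x2e00
seq:8 = 203 → 0xcb << 1 → word 0x2f96
chan:1 = 0 → 0x0 << 0 → word 0x2f96
word = 0x2f96 → big-endian bytes:
  [0]=0x2f  [1]=0x96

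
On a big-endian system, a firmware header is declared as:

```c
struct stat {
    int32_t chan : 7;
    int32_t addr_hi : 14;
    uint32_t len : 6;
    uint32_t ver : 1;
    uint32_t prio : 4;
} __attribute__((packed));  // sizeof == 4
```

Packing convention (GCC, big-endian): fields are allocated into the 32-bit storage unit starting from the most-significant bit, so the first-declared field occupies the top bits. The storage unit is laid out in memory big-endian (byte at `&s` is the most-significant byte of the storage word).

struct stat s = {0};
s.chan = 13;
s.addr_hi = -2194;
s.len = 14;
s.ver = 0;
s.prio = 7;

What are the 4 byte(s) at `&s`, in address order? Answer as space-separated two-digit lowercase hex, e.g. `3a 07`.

chan:7 = 13 → 0xd << 25 → word 0x1a000000
addr_hi:14 = -2194 → 0x376e << 11 → word 0x1bbb7000
len:6 = 14 → 0xe << 5 → word 0x1bbb71c0
ver:1 = 0 → 0x0 << 4 → word 0x1bbb71c0
prio:4 = 7 → 0x7 << 0 → word 0x1bbb71c7
word = 0x1bbb71c7 → big-endian bytes:
  [0]=0x1b  [1]=0xbb  [2]=0x71  [3]=0xc7

1b bb 71 c7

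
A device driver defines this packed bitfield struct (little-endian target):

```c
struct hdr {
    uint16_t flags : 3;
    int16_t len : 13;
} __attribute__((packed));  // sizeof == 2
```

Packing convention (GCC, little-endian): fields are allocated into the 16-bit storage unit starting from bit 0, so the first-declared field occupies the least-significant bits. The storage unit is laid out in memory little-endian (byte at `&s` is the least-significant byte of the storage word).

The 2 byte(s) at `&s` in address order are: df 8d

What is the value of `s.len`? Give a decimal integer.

[0]=0xdf [1]=0x8d (little-endian) → word 0x8ddf
flags:3 @ bit 0 → (0x8ddf>>0)&0x7 = 0x7
len:13 @ bit 3 → (0x8ddf>>3)&0x1fff = 0x11bb  ←
len signed 13b, MSB=1: 4539 - 8192 = -3653

-3653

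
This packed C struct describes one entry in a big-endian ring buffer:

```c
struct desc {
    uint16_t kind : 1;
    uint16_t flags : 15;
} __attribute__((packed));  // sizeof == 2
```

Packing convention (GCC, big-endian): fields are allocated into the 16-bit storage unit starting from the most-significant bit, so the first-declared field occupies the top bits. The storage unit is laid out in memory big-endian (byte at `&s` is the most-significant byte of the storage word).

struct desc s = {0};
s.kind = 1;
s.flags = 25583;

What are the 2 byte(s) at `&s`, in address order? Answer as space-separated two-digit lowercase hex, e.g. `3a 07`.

e3 ef

kind (1b) val=1 bits=0x1 at bit 15: 0x8000
flags (15b) val=25583 bits=0x63ef at bit 0: 0xe3ef
word = 0xe3ef → big-endian bytes:
  [0]=0xe3  [1]=0xef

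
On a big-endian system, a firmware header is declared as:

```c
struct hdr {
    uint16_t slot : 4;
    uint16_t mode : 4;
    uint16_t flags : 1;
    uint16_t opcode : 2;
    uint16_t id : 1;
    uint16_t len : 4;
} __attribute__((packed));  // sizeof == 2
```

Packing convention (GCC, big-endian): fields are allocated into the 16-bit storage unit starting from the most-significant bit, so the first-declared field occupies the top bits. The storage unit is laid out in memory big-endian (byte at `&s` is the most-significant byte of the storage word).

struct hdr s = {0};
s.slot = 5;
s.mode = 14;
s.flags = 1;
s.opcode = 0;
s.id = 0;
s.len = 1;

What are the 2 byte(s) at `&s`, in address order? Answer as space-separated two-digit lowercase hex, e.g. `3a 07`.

[12+:4] slot=5 & 0xf = 0x5; word=0x5000
[8+:4] mode=14 & 0xf = 0xe; word=0x5e00
[7+:1] flags=1 & 0x1 = 0x1; word=0x5e80
[5+:2] opcode=0 & 0x3 = 0x0; word=0x5e80
[4+:1] id=0 & 0x1 = 0x0; word=0x5e80
[0+:4] len=1 & 0xf = 0x1; word=0x5e81
word = 0x5e81 → big-endian bytes:
  [0]=0x5e  [1]=0x81

5e 81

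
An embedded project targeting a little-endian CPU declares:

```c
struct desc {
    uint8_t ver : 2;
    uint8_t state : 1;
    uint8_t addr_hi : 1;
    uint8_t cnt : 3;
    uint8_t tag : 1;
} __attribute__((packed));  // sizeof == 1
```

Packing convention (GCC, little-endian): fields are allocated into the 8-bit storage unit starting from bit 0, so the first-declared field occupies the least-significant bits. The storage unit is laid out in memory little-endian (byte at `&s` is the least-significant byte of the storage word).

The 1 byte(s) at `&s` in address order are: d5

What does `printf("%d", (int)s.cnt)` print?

[0]=0xd5 (little-endian) → word 0xd5
ver [0+:2] = (word>>0) & 0x3 = 1
state [2+:1] = (word>>2) & 0x1 = 1
addr_hi [3+:1] = (word>>3) & 0x1 = 0
cnt [4+:3] = (word>>4) & 0x7 = 5  ←
tag [7+:1] = (word>>7) & 0x1 = 1

5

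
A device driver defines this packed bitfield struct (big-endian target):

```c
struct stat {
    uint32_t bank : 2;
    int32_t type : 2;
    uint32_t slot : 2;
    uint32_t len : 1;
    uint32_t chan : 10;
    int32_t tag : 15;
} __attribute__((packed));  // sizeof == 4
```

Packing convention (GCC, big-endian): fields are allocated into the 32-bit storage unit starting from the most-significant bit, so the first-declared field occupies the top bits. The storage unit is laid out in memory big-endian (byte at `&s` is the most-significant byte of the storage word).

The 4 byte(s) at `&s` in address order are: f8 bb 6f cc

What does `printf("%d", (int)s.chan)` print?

374

[0]=0xf8 [1]=0xbb [2]=0x6f [3]=0xcc (big-endian) → word 0xf8bb6fcc
bank [30+:2] = (word>>30) & 0x3 = 3
type [28+:2] = (word>>28) & 0x3 = 3
slot [26+:2] = (word>>26) & 0x3 = 2
len [25+:1] = (word>>25) & 0x1 = 0
chan [15+:10] = (word>>15) & 0x3ff = 374  ←
tag [0+:15] = (word>>0) & 0x7fff = 28620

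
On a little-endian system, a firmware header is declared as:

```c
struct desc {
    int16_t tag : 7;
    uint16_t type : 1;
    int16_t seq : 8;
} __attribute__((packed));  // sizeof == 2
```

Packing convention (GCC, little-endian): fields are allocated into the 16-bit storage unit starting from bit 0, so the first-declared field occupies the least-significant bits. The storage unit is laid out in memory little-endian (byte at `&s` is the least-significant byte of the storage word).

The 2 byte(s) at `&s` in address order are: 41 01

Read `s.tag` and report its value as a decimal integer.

-63

[0]=0x41 [1]=0x01 (little-endian) → word 0x0141
tag [0+:7] = (word>>0) & 0x7f = 65  ←
type [7+:1] = (word>>7) & 0x1 = 0
seq [8+:8] = (word>>8) & 0xff = 1
tag signed 7b, MSB=1: 65 - 128 = -63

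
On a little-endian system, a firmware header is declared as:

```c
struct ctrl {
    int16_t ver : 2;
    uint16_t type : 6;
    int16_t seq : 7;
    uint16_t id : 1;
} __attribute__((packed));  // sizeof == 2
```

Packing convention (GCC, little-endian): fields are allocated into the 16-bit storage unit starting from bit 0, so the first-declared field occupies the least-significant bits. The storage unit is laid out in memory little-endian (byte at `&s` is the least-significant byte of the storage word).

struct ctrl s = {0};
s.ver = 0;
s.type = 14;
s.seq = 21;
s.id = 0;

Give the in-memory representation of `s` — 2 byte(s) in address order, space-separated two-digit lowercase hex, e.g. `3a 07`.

38 15

ver:2 = 0 → 0x0 << 0 → word 0x0000
type:6 = 14 → 0xe << 2 → word 0x0038
seq:7 = 21 → 0x15 << 8 → word 0x1538
id:1 = 0 → 0x0 << 15 → word 0x1538
word = 0x1538 → little-endian bytes:
  [0]=0x38  [1]=0x15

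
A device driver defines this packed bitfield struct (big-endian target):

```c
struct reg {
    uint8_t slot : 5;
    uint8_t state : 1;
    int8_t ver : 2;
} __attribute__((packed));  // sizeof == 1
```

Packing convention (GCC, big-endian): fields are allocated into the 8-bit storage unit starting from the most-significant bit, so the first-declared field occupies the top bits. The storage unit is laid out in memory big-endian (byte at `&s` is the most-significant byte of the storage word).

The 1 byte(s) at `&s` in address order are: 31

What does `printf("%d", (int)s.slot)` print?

[0]=0x31 (big-endian) → word 0x31
slot [3+:5] = (word>>3) & 0x1f = 6  ←
state [2+:1] = (word>>2) & 0x1 = 0
ver [0+:2] = (word>>0) & 0x3 = 1

6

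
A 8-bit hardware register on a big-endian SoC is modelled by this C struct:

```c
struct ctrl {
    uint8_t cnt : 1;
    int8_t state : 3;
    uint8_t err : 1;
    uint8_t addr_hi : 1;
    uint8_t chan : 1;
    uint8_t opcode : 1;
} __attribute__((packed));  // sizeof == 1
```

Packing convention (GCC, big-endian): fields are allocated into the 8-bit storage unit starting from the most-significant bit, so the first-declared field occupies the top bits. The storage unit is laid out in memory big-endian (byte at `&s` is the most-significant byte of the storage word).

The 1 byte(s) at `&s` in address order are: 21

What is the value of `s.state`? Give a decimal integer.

2

[0]=0x21 (big-endian) → word 0x21
cnt [7+:1] = (word>>7) & 0x1 = 0
state [4+:3] = (word>>4) & 0x7 = 2  ←
err [3+:1] = (word>>3) & 0x1 = 0
addr_hi [2+:1] = (word>>2) & 0x1 = 0
chan [1+:1] = (word>>1) & 0x1 = 0
opcode [0+:1] = (word>>0) & 0x1 = 1
state signed 3b, MSB=0: value = 2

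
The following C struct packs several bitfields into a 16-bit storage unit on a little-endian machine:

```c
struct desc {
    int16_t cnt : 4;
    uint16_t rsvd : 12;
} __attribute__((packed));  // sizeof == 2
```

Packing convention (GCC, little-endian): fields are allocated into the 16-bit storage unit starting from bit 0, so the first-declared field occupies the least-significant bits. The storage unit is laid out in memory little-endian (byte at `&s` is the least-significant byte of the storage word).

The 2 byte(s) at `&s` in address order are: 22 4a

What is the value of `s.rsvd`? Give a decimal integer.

[0]=0x22 [1]=0x4a (little-endian) → word 0x4a22
cnt [0+:4] = (word>>0) & 0xf = 2
rsvd [4+:12] = (word>>4) & 0xfff = 1186  ←

1186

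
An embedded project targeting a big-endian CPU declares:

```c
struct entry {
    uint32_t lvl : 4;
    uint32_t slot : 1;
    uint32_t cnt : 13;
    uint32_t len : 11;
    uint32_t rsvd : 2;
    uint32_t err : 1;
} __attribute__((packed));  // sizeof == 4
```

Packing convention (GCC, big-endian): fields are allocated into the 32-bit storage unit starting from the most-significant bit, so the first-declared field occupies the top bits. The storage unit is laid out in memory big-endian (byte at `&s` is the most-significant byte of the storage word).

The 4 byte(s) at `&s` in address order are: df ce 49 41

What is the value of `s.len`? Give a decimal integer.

296

[0]=0xdf [1]=0xce [2]=0x49 [3]=0x41 (big-endian) → word 0xdfce4941
lvl [28+:4] = (word>>28) & 0xf = 13
slot [27+:1] = (word>>27) & 0x1 = 1
cnt [14+:13] = (word>>14) & 0x1fff = 7993
len [3+:11] = (word>>3) & 0x7ff = 296  ←
rsvd [1+:2] = (word>>1) & 0x3 = 0
err [0+:1] = (word>>0) & 0x1 = 1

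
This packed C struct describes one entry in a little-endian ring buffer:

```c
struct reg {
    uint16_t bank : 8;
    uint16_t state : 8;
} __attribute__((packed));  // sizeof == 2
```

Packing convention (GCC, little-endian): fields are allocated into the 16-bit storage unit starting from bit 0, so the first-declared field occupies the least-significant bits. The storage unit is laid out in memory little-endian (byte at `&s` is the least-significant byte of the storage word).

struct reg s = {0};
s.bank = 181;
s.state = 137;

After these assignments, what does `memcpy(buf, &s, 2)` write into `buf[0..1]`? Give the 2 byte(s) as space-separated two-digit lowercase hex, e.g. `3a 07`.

bank:8 = 181 → 0xb5 << 0 → word 0x00b5
state:8 = 137 → 0x89 << 8 → word 0x89b5
word = 0x89b5 → little-endian bytes:
  [0]=0xb5  [1]=0x89

b5 89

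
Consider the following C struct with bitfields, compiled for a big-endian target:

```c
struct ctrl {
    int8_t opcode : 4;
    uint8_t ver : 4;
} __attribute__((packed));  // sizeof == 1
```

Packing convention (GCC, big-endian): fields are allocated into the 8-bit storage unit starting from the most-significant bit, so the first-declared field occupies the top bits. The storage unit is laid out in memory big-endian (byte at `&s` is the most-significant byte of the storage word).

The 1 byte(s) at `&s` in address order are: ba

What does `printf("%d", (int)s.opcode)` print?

[0]=0xba (big-endian) → word 0xba
opcode [4+:4] = (word>>4) & 0xf = 11  ←
ver [0+:4] = (word>>0) & 0xf = 10
opcode signed 4b, MSB=1: 11 - 16 = -5

-5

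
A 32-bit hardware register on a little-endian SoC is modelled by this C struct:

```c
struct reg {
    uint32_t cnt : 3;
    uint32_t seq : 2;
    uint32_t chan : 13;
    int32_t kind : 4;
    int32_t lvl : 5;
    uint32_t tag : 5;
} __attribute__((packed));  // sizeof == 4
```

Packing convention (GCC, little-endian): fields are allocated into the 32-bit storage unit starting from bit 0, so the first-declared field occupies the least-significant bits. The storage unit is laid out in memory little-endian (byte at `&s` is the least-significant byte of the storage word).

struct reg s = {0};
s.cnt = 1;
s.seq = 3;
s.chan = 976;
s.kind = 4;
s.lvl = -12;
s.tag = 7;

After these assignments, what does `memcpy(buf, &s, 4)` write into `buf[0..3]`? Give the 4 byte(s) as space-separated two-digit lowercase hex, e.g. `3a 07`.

cnt (3b) val=1 bits=0x1 at bit 0: 0x00000001
seq (2b) val=3 bits=0x3 at bit 3: 0x00000019
chan (13b) val=976 bits=0x3d0 at bit 5: 0x00007a19
kind (4b) val=4 bits=0x4 at bit 18: 0x00107a19
lvl (5b) val=-12 bits=0x14 at bit 22: 0x05107a19
tag (5b) val=7 bits=0x7 at bit 27: 0x3d107a19
word = 0x3d107a19 → little-endian bytes:
  [0]=0x19  [1]=0x7a  [2]=0x10  [3]=0x3d

19 7a 10 3d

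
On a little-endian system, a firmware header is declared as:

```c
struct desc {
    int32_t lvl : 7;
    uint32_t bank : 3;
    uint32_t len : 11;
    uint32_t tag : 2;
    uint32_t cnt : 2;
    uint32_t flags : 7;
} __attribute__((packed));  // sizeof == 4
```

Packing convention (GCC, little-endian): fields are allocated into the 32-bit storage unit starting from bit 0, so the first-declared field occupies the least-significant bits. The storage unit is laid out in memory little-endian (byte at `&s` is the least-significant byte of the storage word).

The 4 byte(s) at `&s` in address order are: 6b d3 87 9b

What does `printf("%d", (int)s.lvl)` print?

[0]=0x6b [1]=0xd3 [2]=0x87 [3]=0x9b (little-endian) → word 0x9b87d36b
lvl:7 @ bit 0 → (0x9b87d36b>>0)&0x7f = 0x6b  ←
bank:3 @ bit 7 → (0x9b87d36b>>7)&0x7 = 0x6
len:11 @ bit 10 → (0x9b87d36b>>10)&0x7ff = 0x1f4
tag:2 @ bit 21 → (0x9b87d36b>>21)&0x3 = 0x0
cnt:2 @ bit 23 → (0x9b87d36b>>23)&0x3 = 0x3
flags:7 @ bit 25 → (0x9b87d36b>>25)&0x7f = 0x4d
lvl signed 7b, MSB=1: 107 - 128 = -21

-21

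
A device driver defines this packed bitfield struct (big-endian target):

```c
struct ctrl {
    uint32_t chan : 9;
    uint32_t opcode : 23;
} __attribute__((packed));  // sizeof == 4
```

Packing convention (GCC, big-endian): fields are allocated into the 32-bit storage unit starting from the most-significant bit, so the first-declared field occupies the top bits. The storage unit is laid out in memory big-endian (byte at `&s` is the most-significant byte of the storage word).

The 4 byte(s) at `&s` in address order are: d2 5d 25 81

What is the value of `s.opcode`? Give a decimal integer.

6104449

[0]=0xd2 [1]=0x5d [2]=0x25 [3]=0x81 (big-endian) → word 0xd25d2581
chan:9 @ bit 23 → (0xd25d2581>>23)&0x1ff = 0x1a4
opcode:23 @ bit 0 → (0xd25d2581>>0)&0x7fffff = 0x5d2581  ←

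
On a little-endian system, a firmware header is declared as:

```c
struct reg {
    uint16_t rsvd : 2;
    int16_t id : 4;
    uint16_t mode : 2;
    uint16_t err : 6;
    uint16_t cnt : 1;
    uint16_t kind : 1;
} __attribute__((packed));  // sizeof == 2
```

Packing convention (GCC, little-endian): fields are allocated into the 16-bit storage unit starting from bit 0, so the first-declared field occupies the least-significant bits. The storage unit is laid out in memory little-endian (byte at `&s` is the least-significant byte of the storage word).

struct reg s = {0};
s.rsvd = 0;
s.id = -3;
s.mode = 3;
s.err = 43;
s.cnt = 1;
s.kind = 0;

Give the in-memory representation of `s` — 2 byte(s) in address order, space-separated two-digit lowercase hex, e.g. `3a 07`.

[0+:2] rsvd=0 & 0x3 = 0x0; word=0x0000
[2+:4] id=-3 & 0xf = 0xd; word=0x0034
[6+:2] mode=3 & 0x3 = 0x3; word=0x00f4
[8+:6] err=43 & 0x3f = 0x2b; word=0x2bf4
[14+:1] cnt=1 & 0x1 = 0x1; word=0x6bf4
[15+:1] kind=0 & 0x1 = 0x0; word=0x6bf4
word = 0x6bf4 → little-endian bytes:
  [0]=0xf4  [1]=0x6b

f4 6b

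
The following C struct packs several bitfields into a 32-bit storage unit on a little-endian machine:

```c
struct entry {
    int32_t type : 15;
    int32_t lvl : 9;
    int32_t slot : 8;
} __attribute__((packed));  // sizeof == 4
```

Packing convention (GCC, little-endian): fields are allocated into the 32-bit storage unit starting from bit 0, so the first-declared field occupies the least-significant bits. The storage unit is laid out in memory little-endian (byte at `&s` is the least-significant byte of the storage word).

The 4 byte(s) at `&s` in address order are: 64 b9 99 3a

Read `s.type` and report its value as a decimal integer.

14692

[0]=0x64 [1]=0xb9 [2]=0x99 [3]=0x3a (little-endian) → word 0x3a99b964
type [0+:15] = (word>>0) & 0x7fff = 14692  ←
lvl [15+:9] = (word>>15) & 0x1ff = 307
slot [24+:8] = (word>>24) & 0xff = 58
type signed 15b, MSB=0: value = 14692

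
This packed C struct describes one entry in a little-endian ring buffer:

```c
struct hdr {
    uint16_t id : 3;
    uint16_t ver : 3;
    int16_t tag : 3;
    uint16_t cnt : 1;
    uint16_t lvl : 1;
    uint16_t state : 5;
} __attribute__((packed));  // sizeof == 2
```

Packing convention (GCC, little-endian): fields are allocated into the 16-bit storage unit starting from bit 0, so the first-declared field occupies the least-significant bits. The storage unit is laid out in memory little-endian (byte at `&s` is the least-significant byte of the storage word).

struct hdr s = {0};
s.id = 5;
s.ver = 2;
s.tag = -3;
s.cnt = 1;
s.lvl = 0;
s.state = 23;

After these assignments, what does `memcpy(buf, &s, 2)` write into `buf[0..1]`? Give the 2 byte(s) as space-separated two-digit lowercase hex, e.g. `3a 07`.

55 bb

id (3b) val=5 bits=0x5 at bit 0: 0x0005
ver (3b) val=2 bits=0x2 at bit 3: 0x0015
tag (3b) val=-3 bits=0x5 at bit 6: 0x0155
cnt (1b) val=1 bits=0x1 at bit 9: 0x0355
lvl (1b) val=0 bits=0x0 at bit 10: 0x0355
state (5b) val=23 bits=0x17 at bit 11: 0xbb55
word = 0xbb55 → little-endian bytes:
  [0]=0x55  [1]=0xbb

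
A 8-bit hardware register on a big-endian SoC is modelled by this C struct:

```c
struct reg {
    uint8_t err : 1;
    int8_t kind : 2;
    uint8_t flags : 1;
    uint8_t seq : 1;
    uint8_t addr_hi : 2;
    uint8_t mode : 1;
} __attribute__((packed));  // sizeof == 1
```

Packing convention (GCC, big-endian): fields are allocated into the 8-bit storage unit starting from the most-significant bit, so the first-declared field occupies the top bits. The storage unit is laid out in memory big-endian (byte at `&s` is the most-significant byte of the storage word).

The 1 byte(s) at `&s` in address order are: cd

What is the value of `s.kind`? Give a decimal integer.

-2

[0]=0xcd (big-endian) → word 0xcd
err:1 @ bit 7 → (0xcd>>7)&0x1 = 0x1
kind:2 @ bit 5 → (0xcd>>5)&0x3 = 0x2  ←
flags:1 @ bit 4 → (0xcd>>4)&0x1 = 0x0
seq:1 @ bit 3 → (0xcd>>3)&0x1 = 0x1
addr_hi:2 @ bit 1 → (0xcd>>1)&0x3 = 0x2
mode:1 @ bit 0 → (0xcd>>0)&0x1 = 0x1
kind signed 2b, MSB=1: 2 - 4 = -2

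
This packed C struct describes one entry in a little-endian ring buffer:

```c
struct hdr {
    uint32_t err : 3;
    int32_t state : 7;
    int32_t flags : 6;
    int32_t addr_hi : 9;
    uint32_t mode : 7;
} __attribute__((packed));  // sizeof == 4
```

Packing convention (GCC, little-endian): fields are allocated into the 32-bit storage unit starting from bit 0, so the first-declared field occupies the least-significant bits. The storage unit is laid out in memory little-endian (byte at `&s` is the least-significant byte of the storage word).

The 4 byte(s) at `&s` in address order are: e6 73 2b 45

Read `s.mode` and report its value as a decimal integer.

[0]=0xe6 [1]=0x73 [2]=0x2b [3]=0x45 (little-endian) → word 0x452b73e6
err:3 @ bit 0 → (0x452b73e6>>0)&0x7 = 0x6
state:7 @ bit 3 → (0x452b73e6>>3)&0x7f = 0x7c
flags:6 @ bit 10 → (0x452b73e6>>10)&0x3f = 0x1c
addr_hi:9 @ bit 16 → (0x452b73e6>>16)&0x1ff = 0x12b
mode:7 @ bit 25 → (0x452b73e6>>25)&0x7f = 0x22  ←

34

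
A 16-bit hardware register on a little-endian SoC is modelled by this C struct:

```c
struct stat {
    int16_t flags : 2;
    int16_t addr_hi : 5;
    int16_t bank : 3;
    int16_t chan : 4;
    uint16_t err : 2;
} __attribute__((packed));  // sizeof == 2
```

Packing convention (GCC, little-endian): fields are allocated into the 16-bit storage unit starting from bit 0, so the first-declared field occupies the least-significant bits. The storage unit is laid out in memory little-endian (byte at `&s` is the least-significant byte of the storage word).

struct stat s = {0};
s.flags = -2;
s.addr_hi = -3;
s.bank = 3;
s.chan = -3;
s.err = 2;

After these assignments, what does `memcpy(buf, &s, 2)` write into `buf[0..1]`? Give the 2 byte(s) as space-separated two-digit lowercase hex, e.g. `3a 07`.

flags:2 = -2 → 0x2 << 0 → word 0x0002
addr_hi:5 = -3 → 0x1d << 2 → word 0x0076
bank:3 = 3 → 0x3 << 7 → word 0x01f6
chan:4 = -3 → 0xd << 10 → word 0x35f6
err:2 = 2 → 0x2 << 14 → word 0xb5f6
word = 0xb5f6 → little-endian bytes:
  [0]=0xf6  [1]=0xb5

f6 b5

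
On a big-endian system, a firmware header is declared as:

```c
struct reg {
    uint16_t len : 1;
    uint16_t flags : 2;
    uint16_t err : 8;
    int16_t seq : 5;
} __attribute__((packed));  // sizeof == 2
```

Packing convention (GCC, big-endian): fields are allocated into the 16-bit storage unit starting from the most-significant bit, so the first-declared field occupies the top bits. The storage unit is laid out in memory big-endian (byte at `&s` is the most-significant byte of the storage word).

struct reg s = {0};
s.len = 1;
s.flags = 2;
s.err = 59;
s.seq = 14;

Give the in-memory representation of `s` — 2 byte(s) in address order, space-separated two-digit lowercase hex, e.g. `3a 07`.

c7 6e

len:1 = 1 → 0x1 << 15 → word 0x8000
flags:2 = 2 → 0x2 << 13 → word 0xc000
err:8 = 59 → 0x3b << 5 → word 0xc760
seq:5 = 14 → 0xe << 0 → word 0xc76e
word = 0xc76e → big-endian bytes:
  [0]=0xc7  [1]=0x6e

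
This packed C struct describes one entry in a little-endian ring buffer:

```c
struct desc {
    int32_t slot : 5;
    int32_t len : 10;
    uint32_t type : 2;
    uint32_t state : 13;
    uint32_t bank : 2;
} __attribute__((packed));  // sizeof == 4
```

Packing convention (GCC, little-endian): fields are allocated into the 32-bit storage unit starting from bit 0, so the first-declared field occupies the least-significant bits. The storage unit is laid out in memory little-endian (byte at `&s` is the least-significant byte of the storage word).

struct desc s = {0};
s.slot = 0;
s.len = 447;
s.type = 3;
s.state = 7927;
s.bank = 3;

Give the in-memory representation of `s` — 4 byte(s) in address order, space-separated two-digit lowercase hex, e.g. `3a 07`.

[0+:5] slot=0 & 0x1f = 0x0; word=0x00000000
[5+:10] len=447 & 0x3ff = 0x1bf; word=0x000037e0
[15+:2] type=3 & 0x3 = 0x3; word=0x0001b7e0
[17+:13] state=7927 & 0x1fff = 0x1ef7; word=0x3defb7e0
[30+:2] bank=3 & 0x3 = 0x3; word=0xfdefb7e0
word = 0xfdefb7e0 → little-endian bytes:
  [0]=0xe0  [1]=0xb7  [2]=0xef  [3]=0xfd

e0 b7 ef fd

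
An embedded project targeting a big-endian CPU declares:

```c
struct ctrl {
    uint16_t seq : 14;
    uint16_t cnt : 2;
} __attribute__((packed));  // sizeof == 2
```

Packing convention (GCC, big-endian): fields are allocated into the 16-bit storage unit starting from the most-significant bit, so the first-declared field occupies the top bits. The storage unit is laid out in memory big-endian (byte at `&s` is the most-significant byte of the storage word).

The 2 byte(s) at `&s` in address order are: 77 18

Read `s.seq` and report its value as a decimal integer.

[0]=0x77 [1]=0x18 (big-endian) → word 0x7718
seq:14 @ bit 2 → (0x7718>>2)&0x3fff = 0x1dc6  ←
cnt:2 @ bit 0 → (0x7718>>0)&0x3 = 0x0

7622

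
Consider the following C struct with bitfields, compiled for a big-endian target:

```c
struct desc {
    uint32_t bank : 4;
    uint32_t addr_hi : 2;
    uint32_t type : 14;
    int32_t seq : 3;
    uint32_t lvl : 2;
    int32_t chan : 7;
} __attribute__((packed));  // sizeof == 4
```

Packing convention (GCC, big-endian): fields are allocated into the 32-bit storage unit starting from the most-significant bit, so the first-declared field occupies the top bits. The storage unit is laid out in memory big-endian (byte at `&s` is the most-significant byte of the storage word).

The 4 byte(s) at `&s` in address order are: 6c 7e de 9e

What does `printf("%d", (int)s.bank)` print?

[0]=0x6c [1]=0x7e [2]=0xde [3]=0x9e (big-endian) → word 0x6c7ede9e
bank:4 @ bit 28 → (0x6c7ede9e>>28)&0xf = 0x6  ←
addr_hi:2 @ bit 26 → (0x6c7ede9e>>26)&0x3 = 0x3
type:14 @ bit 12 → (0x6c7ede9e>>12)&0x3fff = 0x7ed
seq:3 @ bit 9 → (0x6c7ede9e>>9)&0x7 = 0x7
lvl:2 @ bit 7 → (0x6c7ede9e>>7)&0x3 = 0x1
chan:7 @ bit 0 → (0x6c7ede9e>>0)&0x7f = 0x1e

6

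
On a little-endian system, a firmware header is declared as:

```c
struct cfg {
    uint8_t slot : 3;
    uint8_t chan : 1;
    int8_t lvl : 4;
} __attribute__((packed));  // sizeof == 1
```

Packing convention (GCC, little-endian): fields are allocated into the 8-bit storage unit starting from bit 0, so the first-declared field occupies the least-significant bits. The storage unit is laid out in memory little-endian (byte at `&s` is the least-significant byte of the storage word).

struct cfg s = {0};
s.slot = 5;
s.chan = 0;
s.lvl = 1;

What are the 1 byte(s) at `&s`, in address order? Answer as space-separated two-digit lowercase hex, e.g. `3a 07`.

[0+:3] slot=5 & 0x7 = 0x5; word=0x05
[3+:1] chan=0 & 0x1 = 0x0; word=0x05
[4+:4] lvl=1 & 0xf = 0x1; word=0x15
word = 0x15 → little-endian bytes:
  [0]=0x15

15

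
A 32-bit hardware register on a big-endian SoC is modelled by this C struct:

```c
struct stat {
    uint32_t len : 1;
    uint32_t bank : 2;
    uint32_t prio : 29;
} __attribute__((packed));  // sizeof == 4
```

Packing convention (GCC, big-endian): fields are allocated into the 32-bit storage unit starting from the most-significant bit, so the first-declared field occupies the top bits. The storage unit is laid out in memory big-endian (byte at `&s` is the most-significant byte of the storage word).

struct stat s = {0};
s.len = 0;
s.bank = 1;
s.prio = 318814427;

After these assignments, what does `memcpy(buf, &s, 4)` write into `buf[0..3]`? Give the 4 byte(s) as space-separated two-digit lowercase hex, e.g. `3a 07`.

33 00 b8 db

len (1b) val=0 bits=0x0 at bit 31: 0x00000000
bank (2b) val=1 bits=0x1 at bit 29: 0x20000000
prio (29b) val=318814427 bits=0x1300b8db at bit 0: 0x3300b8db
word = 0x3300b8db → big-endian bytes:
  [0]=0x33  [1]=0x00  [2]=0xb8  [3]=0xdb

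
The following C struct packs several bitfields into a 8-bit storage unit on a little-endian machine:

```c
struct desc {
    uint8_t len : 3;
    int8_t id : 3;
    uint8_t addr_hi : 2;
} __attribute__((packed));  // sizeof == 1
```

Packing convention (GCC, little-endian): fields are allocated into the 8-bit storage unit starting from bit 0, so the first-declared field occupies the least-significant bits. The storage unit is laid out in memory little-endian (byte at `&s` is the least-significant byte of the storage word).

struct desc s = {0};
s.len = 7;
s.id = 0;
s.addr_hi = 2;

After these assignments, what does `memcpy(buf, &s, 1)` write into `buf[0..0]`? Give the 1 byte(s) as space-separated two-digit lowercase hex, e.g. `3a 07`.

len (3b) val=7 bits=0x7 at bit 0: 0x07
id (3b) val=0 bits=0x0 at bit 3: 0x07
addr_hi (2b) val=2 bits=0x2 at bit 6: 0x87
word = 0x87 → little-endian bytes:
  [0]=0x87

87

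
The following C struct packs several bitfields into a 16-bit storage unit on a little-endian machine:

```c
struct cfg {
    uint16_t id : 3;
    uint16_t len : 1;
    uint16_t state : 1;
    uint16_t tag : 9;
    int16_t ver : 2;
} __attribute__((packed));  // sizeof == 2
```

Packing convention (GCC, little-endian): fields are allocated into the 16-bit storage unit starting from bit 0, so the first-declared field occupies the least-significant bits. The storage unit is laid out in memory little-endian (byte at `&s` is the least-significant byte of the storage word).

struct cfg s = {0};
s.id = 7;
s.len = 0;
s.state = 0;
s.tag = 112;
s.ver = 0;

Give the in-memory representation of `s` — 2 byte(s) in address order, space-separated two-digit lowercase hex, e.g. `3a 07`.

id (3b) val=7 bits=0x7 at bit 0: 0x0007
len (1b) val=0 bits=0x0 at bit 3: 0x0007
state (1b) val=0 bits=0x0 at bit 4: 0x0007
tag (9b) val=112 bits=0x70 at bit 5: 0x0e07
ver (2b) val=0 bits=0x0 at bit 14: 0x0e07
word = 0x0e07 → little-endian bytes:
  [0]=0x07  [1]=0x0e

07 0e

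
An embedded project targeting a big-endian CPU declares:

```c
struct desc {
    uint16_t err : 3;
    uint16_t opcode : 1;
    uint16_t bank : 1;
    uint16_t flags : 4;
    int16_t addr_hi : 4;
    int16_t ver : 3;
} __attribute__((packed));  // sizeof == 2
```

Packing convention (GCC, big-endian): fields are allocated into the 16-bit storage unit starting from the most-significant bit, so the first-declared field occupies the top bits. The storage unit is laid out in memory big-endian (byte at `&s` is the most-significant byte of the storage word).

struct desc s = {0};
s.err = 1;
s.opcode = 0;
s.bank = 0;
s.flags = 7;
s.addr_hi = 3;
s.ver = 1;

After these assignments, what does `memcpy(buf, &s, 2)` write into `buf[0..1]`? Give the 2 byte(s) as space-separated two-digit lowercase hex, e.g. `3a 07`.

23 99

err:3 = 1 → 0x1 << 13 → word 0x2000
opcode:1 = 0 → 0x0 << 12 → word 0x2000
bank:1 = 0 → 0x0 << 11 → word 0x2000
flags:4 = 7 → 0x7 << 7 → word 0x2380
addr_hi:4 = 3 → 0x3 << 3 → word 0x2398
ver:3 = 1 → 0x1 << 0 → word 0x2399
word = 0x2399 → big-endian bytes:
  [0]=0x23  [1]=0x99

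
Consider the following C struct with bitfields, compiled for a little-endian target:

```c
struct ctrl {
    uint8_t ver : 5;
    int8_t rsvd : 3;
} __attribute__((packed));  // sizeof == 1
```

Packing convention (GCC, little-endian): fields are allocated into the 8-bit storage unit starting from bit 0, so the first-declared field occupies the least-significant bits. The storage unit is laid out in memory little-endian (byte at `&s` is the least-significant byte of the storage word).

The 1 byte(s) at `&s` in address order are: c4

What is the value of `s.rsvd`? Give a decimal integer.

-2

[0]=0xc4 (little-endian) → word 0xc4
ver [0+:5] = (word>>0) & 0x1f = 4
rsvd [5+:3] = (word>>5) & 0x7 = 6  ←
rsvd signed 3b, MSB=1: 6 - 8 = -2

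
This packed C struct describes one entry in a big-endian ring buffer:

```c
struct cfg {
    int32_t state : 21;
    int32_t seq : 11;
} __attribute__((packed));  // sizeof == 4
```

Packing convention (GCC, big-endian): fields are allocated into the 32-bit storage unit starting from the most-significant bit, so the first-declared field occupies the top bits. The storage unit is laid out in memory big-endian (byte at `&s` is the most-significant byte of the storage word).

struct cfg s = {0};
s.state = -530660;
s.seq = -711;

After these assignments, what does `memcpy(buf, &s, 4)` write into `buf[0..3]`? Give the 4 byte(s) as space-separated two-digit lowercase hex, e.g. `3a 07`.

[11+:21] state=-530660 & 0x1fffff = 0x17e71c; word=0xbf38e000
[0+:11] seq=-711 & 0x7ff = 0x539; word=0xbf38e539
word = 0xbf38e539 → big-endian bytes:
  [0]=0xbf  [1]=0x38  [2]=0xe5  [3]=0x39

bf 38 e5 39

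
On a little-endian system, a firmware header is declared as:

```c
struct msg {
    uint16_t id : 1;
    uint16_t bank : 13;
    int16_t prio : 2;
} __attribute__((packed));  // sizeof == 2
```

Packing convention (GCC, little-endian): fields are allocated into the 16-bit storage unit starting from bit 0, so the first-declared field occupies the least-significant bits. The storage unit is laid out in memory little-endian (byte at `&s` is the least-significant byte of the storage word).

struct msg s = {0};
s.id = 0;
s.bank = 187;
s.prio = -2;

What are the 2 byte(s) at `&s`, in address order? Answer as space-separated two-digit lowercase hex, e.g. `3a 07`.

id (1b) val=0 bits=0x0 at bit 0: 0x0000
bank (13b) val=187 bits=0xbb at bit 1: 0x0176
prio (2b) val=-2 bits=0x2 at bit 14: 0x8176
word = 0x8176 → little-endian bytes:
  [0]=0x76  [1]=0x81

76 81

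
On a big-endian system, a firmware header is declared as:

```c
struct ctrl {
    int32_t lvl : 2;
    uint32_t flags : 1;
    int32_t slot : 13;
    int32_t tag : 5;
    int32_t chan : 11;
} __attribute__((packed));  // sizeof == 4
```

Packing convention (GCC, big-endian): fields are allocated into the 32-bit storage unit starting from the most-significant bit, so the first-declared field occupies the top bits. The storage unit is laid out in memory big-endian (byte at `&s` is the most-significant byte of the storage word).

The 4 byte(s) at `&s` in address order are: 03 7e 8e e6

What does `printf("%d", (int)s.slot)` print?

894

[0]=0x03 [1]=0x7e [2]=0x8e [3]=0xe6 (big-endian) → word 0x037e8ee6
lvl:2 @ bit 30 → (0x037e8ee6>>30)&0x3 = 0x0
flags:1 @ bit 29 → (0x037e8ee6>>29)&0x1 = 0x0
slot:13 @ bit 16 → (0x037e8ee6>>16)&0x1fff = 0x37e  ←
tag:5 @ bit 11 → (0x037e8ee6>>11)&0x1f = 0x11
chan:11 @ bit 0 → (0x037e8ee6>>0)&0x7ff = 0x6e6
slot signed 13b, MSB=0: value = 894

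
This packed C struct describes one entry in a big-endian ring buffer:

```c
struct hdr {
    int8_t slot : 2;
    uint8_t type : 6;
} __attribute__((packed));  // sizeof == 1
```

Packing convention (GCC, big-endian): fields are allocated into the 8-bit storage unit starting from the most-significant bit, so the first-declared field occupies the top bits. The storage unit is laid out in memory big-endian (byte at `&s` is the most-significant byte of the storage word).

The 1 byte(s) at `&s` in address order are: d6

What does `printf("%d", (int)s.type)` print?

22

[0]=0xd6 (big-endian) → word 0xd6
slot [6+:2] = (word>>6) & 0x3 = 3
type [0+:6] = (word>>0) & 0x3f = 22  ←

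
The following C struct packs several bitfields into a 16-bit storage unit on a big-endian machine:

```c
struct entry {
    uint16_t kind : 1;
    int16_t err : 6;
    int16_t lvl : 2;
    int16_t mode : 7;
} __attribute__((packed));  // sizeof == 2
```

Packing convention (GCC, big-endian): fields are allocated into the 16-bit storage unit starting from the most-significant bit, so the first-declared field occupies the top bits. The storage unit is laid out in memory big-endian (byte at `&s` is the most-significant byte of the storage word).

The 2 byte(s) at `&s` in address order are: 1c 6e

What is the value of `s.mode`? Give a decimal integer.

-18

[0]=0x1c [1]=0x6e (big-endian) → word 0x1c6e
kind [15+:1] = (word>>15) & 0x1 = 0
err [9+:6] = (word>>9) & 0x3f = 14
lvl [7+:2] = (word>>7) & 0x3 = 0
mode [0+:7] = (word>>0) & 0x7f = 110  ←
mode signed 7b, MSB=1: 110 - 128 = -18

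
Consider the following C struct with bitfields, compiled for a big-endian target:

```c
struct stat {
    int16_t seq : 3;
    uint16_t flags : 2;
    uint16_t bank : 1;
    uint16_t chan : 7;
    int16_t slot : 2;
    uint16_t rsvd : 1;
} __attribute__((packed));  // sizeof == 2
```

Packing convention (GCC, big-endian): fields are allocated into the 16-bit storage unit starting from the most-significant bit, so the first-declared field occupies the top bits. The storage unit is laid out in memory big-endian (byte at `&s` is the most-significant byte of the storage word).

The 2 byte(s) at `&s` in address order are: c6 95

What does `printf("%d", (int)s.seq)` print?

-2

[0]=0xc6 [1]=0x95 (big-endian) → word 0xc695
seq [13+:3] = (word>>13) & 0x7 = 6  ←
flags [11+:2] = (word>>11) & 0x3 = 0
bank [10+:1] = (word>>10) & 0x1 = 1
chan [3+:7] = (word>>3) & 0x7f = 82
slot [1+:2] = (word>>1) & 0x3 = 2
rsvd [0+:1] = (word>>0) & 0x1 = 1
seq signed 3b, MSB=1: 6 - 8 = -2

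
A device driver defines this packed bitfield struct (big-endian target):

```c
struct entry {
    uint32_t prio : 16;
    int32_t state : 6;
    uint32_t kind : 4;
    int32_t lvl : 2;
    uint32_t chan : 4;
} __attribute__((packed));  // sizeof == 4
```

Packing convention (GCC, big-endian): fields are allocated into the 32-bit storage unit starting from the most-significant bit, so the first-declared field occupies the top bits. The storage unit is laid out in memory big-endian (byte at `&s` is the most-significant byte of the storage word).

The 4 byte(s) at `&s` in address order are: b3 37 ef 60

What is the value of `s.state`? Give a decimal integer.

[0]=0xb3 [1]=0x37 [2]=0xef [3]=0x60 (big-endian) → word 0xb337ef60
prio:16 @ bit 16 → (0xb337ef60>>16)&0xffff = 0xb337
state:6 @ bit 10 → (0xb337ef60>>10)&0x3f = 0x3b  ←
kind:4 @ bit 6 → (0xb337ef60>>6)&0xf = 0xd
lvl:2 @ bit 4 → (0xb337ef60>>4)&0x3 = 0x2
chan:4 @ bit 0 → (0xb337ef60>>0)&0xf = 0x0
state signed 6b, MSB=1: 59 - 64 = -5

-5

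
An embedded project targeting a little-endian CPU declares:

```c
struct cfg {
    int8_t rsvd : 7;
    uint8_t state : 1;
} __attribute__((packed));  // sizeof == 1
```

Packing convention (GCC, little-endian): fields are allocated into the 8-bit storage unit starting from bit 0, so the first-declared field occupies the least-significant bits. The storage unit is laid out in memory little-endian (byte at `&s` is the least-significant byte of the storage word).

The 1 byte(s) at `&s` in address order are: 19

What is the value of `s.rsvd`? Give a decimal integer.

25

[0]=0x19 (little-endian) → word 0x19
rsvd:7 @ bit 0 → (0x19>>0)&0x7f = 0x19  ←
state:1 @ bit 7 → (0x19>>7)&0x1 = 0x0
rsvd signed 7b, MSB=0: value = 25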